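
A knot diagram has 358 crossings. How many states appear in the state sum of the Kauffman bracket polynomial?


Each crossing contributes 2 choices (A-smoothing or B-smoothing).
Total states = 2^358 = 587135645693458306972370149197334256843920637227079967676822742883052256278652110865924749596192175757983744

587135645693458306972370149197334256843920637227079967676822742883052256278652110865924749596192175757983744


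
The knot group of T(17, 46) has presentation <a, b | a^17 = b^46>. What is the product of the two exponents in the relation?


The relation is a^17 = b^46.
Product of exponents = 17 * 46
= 782

782


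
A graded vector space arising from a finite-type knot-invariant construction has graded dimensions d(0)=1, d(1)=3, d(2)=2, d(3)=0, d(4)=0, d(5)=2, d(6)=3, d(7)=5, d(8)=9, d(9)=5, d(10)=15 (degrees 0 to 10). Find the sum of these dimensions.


Total dimension = d(0) + d(1) + ... + d(10)
= 1 + 3 + 2 + 0 + 0 + 2 + 3 + 5 + 9 + 5 + 15
= 45

45


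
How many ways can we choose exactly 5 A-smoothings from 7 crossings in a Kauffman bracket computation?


We choose which 5 of 7 crossings get A-smoothings.
C(7, 5) = 7! / (5! * 2!)
= 21

21


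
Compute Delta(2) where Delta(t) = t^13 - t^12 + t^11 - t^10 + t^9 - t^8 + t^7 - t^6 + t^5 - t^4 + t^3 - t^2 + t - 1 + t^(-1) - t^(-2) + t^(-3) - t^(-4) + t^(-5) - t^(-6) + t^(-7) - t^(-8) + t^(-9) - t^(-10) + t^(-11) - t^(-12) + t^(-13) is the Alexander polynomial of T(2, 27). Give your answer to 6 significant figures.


Substituting t = 2 into Delta(t) = t^13 - t^12 + t^11 - t^10 + t^9 - t^8 + t^7 - t^6 + t^5 - t^4 + t^3 - t^2 + t - 1 + t^(-1) - t^(-2) + t^(-3) - t^(-4) + t^(-5) - t^(-6) + t^(-7) - t^(-8) + t^(-9) - t^(-10) + t^(-11) - t^(-12) + t^(-13):
Term values: (8192) + (-4096) + (2048) + (-1024) + (512) + (-256) + (128) + (-64) + (32) + (-16) + (8) + (-4) + (2) + (-1) + (0.5) + (-0.25) + (0.125) + (-0.0625) + (0.03125) + (-0.015625) + (0.0078125) + (-0.00390625) + (0.00195312) + (-0.000976562) + (0.000488281) + (-0.000244141) + (0.00012207)
Sum = 5461.333374
Rounded to 6 significant figures: 5461.33

5461.33


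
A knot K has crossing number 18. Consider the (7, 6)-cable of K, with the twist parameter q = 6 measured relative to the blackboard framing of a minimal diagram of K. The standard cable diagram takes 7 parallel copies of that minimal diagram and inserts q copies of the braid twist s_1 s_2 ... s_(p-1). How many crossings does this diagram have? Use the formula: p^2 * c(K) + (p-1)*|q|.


Step 1: Each of the c(K) crossings of the companion diagram becomes p*p = p^2 crossings among the p parallel strands, and each of the |q| twists s_1 s_2 ... s_(p-1) adds (p-1) crossings.
  Crossings = p^2 * c(K) + (p-1)*|q|
Step 2: = 7^2 * 18 + (7-1)*6
Step 3: = 49*18 + 6*6
Step 4: = 882 + 36 = 918

918


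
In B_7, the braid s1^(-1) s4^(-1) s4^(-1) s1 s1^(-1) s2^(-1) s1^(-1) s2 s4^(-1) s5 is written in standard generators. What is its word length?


The word length counts the number of generators (including inverses).
Listing each generator: s1^(-1), s4^(-1), s4^(-1), s1, s1^(-1), s2^(-1), s1^(-1), s2, s4^(-1), s5
There are 10 generators in this braid word.

10


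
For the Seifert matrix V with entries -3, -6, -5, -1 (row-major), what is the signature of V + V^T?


Step 1: V + V^T = [[-6, -11], [-11, -2]]
Step 2: trace = -8, det = -109
Step 3: Discriminant = (-8)^2 - 4*(-109) = 500
Step 4: Eigenvalues: 7.18034, -15.1803
Step 5: Signature = (# positive eigenvalues) - (# negative eigenvalues) = 0

0


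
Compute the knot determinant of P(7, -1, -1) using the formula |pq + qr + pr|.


Step 1: Compute pq + qr + pr.
pq = 7*(-1) = -7
qr = (-1)*(-1) = 1
pr = 7*(-1) = -7
pq + qr + pr = -7 + 1 + (-7) = -13
Step 2: Take absolute value.
det(P(7,-1,-1)) = |-13| = 13

13


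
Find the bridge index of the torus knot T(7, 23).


The bridge number of T(p,q) is min(p,q).
min(7, 23) = 7

7


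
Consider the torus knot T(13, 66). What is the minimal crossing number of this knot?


For a torus knot T(p, q) with gcd(p,q)=1,
the crossing number is min(p*(q-1), q*(p-1)).
p*(q-1) = 13*65 = 845
q*(p-1) = 66*12 = 792
min(845, 792) = 792

792


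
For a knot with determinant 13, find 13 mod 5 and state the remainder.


Step 1: A knot is p-colorable if and only if p divides its determinant.
Step 2: Compute 13 mod 5.
13 = 2 * 5 + 3
Step 3: 13 mod 5 = 3
Step 4: The knot is 5-colorable: no

3


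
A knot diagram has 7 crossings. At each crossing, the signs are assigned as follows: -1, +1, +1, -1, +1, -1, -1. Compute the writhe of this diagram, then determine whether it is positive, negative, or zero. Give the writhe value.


Step 1: Count positive crossings (+1).
Positive crossings: 3
Step 2: Count negative crossings (-1).
Negative crossings: 4
Step 3: Writhe = (positive) - (negative)
w = 3 - 4 = -1
Step 4: |w| = 1, and w is negative

-1


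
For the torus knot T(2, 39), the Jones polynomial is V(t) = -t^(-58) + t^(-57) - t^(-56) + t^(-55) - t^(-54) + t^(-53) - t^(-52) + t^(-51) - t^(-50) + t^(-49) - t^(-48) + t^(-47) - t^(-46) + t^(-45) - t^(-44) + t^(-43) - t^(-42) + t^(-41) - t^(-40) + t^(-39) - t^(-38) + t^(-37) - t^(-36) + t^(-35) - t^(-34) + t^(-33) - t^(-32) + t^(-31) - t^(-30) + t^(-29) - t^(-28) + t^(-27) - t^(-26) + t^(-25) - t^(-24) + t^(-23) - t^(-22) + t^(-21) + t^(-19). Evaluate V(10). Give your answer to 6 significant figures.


Substituting t = 10 into V(t) = -t^(-58) + t^(-57) - t^(-56) + t^(-55) - t^(-54) + t^(-53) - t^(-52) + t^(-51) - t^(-50) + t^(-49) - t^(-48) + t^(-47) - t^(-46) + t^(-45) - t^(-44) + t^(-43) - t^(-42) + t^(-41) - t^(-40) + t^(-39) - t^(-38) + t^(-37) - t^(-36) + t^(-35) - t^(-34) + t^(-33) - t^(-32) + t^(-31) - t^(-30) + t^(-29) - t^(-28) + t^(-27) - t^(-26) + t^(-25) - t^(-24) + t^(-23) - t^(-22) + t^(-21) + t^(-19):
  (-)t^(-58) = -1e-58
  (+)t^(-57) = 1e-57
  (-)t^(-56) = -1e-56
  (+)t^(-55) = 1e-55
  (-)t^(-54) = -1e-54
  (+)t^(-53) = 1e-53
  (-)t^(-52) = -1e-52
  (+)t^(-51) = 1e-51
  (-)t^(-50) = -1e-50
  (+)t^(-49) = 1e-49
  (-)t^(-48) = -1e-48
  (+)t^(-47) = 1e-47
  (-)t^(-46) = -1e-46
  (+)t^(-45) = 1e-45
  (-)t^(-44) = -1e-44
  (+)t^(-43) = 1e-43
  (-)t^(-42) = -1e-42
  (+)t^(-41) = 1e-41
  (-)t^(-40) = -1e-40
  (+)t^(-39) = 1e-39
  (-)t^(-38) = -1e-38
  (+)t^(-37) = 1e-37
  (-)t^(-36) = -1e-36
  (+)t^(-35) = 1e-35
  (-)t^(-34) = -1e-34
  (+)t^(-33) = 1e-33
  (-)t^(-32) = -1e-32
  (+)t^(-31) = 1e-31
  (-)t^(-30) = -1e-30
  (+)t^(-29) = 1e-29
  (-)t^(-28) = -1e-28
  (+)t^(-27) = 1e-27
  (-)t^(-26) = -1e-26
  (+)t^(-25) = 1e-25
  (-)t^(-24) = -1e-24
  (+)t^(-23) = 1e-23
  (-)t^(-22) = -1e-22
  (+)t^(-21) = 1e-21
  (+)t^(-19) = 1e-19
Sum = (-1e-58) + (1e-57) + (-1e-56) + (1e-55) + (-1e-54) + (1e-53) + (-1e-52) + (1e-51) + (-1e-50) + (1e-49) + (-1e-48) + (1e-47) + (-1e-46) + (1e-45) + (-1e-44) + (1e-43) + (-1e-42) + (1e-41) + (-1e-40) + (1e-39) + (-1e-38) + (1e-37) + (-1e-36) + (1e-35) + (-1e-34) + (1e-33) + (-1e-32) + (1e-31) + (-1e-30) + (1e-29) + (-1e-28) + (1e-27) + (-1e-26) + (1e-25) + (-1e-24) + (1e-23) + (-1e-22) + (1e-21) + (1e-19)
= 1.009090909e-19
Rounded to 6 significant figures: 1.00909e-19

1.00909e-19


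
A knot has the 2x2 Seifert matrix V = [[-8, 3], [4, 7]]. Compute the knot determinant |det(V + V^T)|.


Step 1: Form V + V^T where V = [[-8, 3], [4, 7]]
  V^T = [[-8, 4], [3, 7]]
  V + V^T = [[-16, 7], [7, 14]]
Step 2: det(V + V^T) = (-16)*14 - 7*7
  = -224 - 49 = -273
Step 3: Knot determinant = |det(V + V^T)| = |-273| = 273

273


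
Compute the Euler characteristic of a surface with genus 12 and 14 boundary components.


chi = 2 - 2g - b
= 2 - 2*12 - 14
= 2 - 24 - 14 = -36

-36


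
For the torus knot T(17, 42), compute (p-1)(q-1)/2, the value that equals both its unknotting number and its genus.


For a torus knot T(p,q), both the unknotting number and genus equal (p-1)(q-1)/2.
= (17-1)(42-1)/2
= 16*41/2
= 656/2 = 328

328


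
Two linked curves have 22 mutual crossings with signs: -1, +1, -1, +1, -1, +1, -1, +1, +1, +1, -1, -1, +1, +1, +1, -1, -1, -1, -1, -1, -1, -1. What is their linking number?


Step 1: Count positive crossings: 9
Step 2: Count negative crossings: 13
Step 3: Sum of signs = 9 - 13 = -4
Step 4: Linking number = sum/2 = -4/2 = -2

-2


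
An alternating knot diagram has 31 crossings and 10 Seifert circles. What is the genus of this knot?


For alternating knots, g = (c - s + 1)/2.
= (31 - 10 + 1)/2
= 22/2 = 11

11


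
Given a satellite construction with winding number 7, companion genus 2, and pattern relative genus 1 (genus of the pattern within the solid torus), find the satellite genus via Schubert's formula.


Schubert: g(satellite) = g_rel(pattern) + |winding| * g(companion),
where g_rel(pattern) is the genus of the pattern relative to the solid torus.
= 1 + 7 * 2
= 1 + 14 = 15

15


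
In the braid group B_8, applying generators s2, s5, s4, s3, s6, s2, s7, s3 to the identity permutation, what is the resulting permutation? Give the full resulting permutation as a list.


Starting with identity [1, 2, 3, 4, 5, 6, 7, 8].
Apply generators in sequence:
  After s2: [1, 3, 2, 4, 5, 6, 7, 8]
  After s5: [1, 3, 2, 4, 6, 5, 7, 8]
  After s4: [1, 3, 2, 6, 4, 5, 7, 8]
  After s3: [1, 3, 6, 2, 4, 5, 7, 8]
  After s6: [1, 3, 6, 2, 4, 7, 5, 8]
  After s2: [1, 6, 3, 2, 4, 7, 5, 8]
  After s7: [1, 6, 3, 2, 4, 7, 8, 5]
  After s3: [1, 6, 2, 3, 4, 7, 8, 5]
Final permutation: [1, 6, 2, 3, 4, 7, 8, 5]

[1, 6, 2, 3, 4, 7, 8, 5]


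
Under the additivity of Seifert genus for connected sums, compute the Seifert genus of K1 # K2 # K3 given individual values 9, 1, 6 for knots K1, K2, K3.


The Seifert genus is additive under connected sum.
Seifert genus(K1 # K2 # K3) = (9) + (1) + (6)
= 16

16


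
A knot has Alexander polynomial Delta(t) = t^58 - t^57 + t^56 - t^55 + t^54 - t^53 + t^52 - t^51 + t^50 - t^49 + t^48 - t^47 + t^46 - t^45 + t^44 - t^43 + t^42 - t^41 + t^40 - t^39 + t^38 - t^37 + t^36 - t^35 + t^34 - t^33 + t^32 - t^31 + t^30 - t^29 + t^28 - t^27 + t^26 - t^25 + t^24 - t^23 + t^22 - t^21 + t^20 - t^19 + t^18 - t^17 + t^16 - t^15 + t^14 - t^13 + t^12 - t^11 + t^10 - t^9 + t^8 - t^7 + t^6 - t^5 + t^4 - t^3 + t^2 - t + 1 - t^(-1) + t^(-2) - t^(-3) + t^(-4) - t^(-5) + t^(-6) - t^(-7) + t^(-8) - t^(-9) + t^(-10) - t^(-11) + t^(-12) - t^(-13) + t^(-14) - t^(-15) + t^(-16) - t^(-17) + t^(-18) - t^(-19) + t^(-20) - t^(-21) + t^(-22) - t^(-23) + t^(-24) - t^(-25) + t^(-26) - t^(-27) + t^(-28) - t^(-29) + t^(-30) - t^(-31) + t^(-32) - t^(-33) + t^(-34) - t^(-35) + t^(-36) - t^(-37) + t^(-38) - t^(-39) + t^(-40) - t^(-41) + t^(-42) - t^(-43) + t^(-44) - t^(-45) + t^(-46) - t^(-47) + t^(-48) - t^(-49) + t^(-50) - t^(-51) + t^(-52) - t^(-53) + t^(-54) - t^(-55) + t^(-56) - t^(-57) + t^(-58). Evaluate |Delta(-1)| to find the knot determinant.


Step 1: The polynomial has 117 terms with alternating signs, exponents from 58 down to -58.
Step 2: Substitute t = -1. The i-th term has coefficient (-1)^i and exponent (m-i),
  so its value is (-1)^i * (-1)^(m-i) = (-1)^m = 1 for every i.
Step 3: All 117 terms equal 1, so Delta(-1) = 117 * (1) = 117
Step 4: |Delta(-1)| = 117

117


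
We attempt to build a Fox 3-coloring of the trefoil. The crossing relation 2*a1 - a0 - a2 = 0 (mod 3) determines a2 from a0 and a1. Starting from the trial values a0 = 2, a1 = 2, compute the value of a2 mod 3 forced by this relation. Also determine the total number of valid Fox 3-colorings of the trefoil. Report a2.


Step 1: Apply the given crossing relation 2*a1 - a0 - a2 = 0 (mod 3).
  a2 = 2*a1 - a0 mod 3
  a2 = 2*2 - 2 mod 3
  a2 = 4 - 2 mod 3
  a2 = 2 mod 3 = 2
Step 2: The trefoil has determinant 3.
  Number of Fox p-colorings (p prime) is p^2 if p = 3, else p.
  Since p = 3 divides det = 3, the trefoil is 3-colorable.
  (Indeed for p = 3 any choice of a0, a1 extends to a valid coloring; the trial (a0, a1, a2) = (2, 2, 2) satisfies all three crossing relations.)
  Total colorings = 3^2 = 9
Step 3: a2 = 2, total Fox 3-colorings = 9

2


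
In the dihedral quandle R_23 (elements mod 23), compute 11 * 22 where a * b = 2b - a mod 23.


11 * 22 = 2*22 - 11 mod 23
= 44 - 11 mod 23
= 33 mod 23 = 10

10


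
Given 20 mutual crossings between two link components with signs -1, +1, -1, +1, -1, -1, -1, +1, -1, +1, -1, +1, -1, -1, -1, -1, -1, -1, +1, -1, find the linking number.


Step 1: Count positive crossings: 6
Step 2: Count negative crossings: 14
Step 3: Sum of signs = 6 - 14 = -8
Step 4: Linking number = sum/2 = -8/2 = -4

-4


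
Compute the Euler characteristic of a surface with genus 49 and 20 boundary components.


chi = 2 - 2g - b
= 2 - 2*49 - 20
= 2 - 98 - 20 = -116

-116


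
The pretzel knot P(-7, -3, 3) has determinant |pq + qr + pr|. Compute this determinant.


Step 1: Compute pq + qr + pr.
pq = (-7)*(-3) = 21
qr = (-3)*3 = -9
pr = (-7)*3 = -21
pq + qr + pr = 21 + (-9) + (-21) = -9
Step 2: Take absolute value.
det(P(-7,-3,3)) = |-9| = 9

9


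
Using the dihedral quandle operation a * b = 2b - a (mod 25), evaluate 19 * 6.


19 * 6 = 2*6 - 19 mod 25
= 12 - 19 mod 25
= -7 mod 25 = 18

18


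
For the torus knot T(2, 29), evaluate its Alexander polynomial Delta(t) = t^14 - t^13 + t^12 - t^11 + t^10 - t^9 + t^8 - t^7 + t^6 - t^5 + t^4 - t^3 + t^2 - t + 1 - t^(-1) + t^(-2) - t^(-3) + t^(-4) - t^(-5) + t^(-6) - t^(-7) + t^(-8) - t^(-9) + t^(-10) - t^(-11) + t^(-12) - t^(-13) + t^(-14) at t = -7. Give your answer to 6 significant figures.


Substituting t = -7 into Delta(t) = t^14 - t^13 + t^12 - t^11 + t^10 - t^9 + t^8 - t^7 + t^6 - t^5 + t^4 - t^3 + t^2 - t + 1 - t^(-1) + t^(-2) - t^(-3) + t^(-4) - t^(-5) + t^(-6) - t^(-7) + t^(-8) - t^(-9) + t^(-10) - t^(-11) + t^(-12) - t^(-13) + t^(-14):
Term values: (678223072849) + (96889010407) + (13841287201) + (1977326743) + (282475249) + (40353607) + (5764801) + (823543) + (117649) + (16807) + (2401) + (343) + (49) + (7) + (1) + (0.142857) + (0.0204082) + (0.00291545) + (0.000416493) + (5.9499e-05) + (8.49986e-06) + (1.21427e-06) + (1.73467e-07) + (2.47809e-08) + (3.54013e-09) + (5.05733e-10) + (7.22476e-11) + (1.03211e-11) + (1.47444e-12)
Sum = 7.912602517e+11
Rounded to 6 significant figures: 7.9126e+11

7.9126e+11


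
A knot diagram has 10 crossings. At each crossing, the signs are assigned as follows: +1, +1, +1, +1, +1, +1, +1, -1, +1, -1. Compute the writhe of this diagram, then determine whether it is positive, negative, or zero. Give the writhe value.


Step 1: Count positive crossings (+1).
Positive crossings: 8
Step 2: Count negative crossings (-1).
Negative crossings: 2
Step 3: Writhe = (positive) - (negative)
w = 8 - 2 = 6
Step 4: |w| = 6, and w is positive

6


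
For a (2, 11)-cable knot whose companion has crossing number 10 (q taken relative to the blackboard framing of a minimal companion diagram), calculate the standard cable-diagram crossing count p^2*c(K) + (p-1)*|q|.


Step 1: Each of the c(K) crossings of the companion diagram becomes p*p = p^2 crossings among the p parallel strands, and each of the |q| twists s_1 s_2 ... s_(p-1) adds (p-1) crossings.
  Crossings = p^2 * c(K) + (p-1)*|q|
Step 2: = 2^2 * 10 + (2-1)*11
Step 3: = 4*10 + 1*11
Step 4: = 40 + 11 = 51

51


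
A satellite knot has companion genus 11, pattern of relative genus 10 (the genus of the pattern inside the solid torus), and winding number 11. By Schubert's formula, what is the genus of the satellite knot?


Schubert: g(satellite) = g_rel(pattern) + |winding| * g(companion),
where g_rel(pattern) is the genus of the pattern relative to the solid torus.
= 10 + 11 * 11
= 10 + 121 = 131

131


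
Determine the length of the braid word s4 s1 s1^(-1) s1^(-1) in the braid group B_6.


The word length counts the number of generators (including inverses).
Listing each generator: s4, s1, s1^(-1), s1^(-1)
There are 4 generators in this braid word.

4


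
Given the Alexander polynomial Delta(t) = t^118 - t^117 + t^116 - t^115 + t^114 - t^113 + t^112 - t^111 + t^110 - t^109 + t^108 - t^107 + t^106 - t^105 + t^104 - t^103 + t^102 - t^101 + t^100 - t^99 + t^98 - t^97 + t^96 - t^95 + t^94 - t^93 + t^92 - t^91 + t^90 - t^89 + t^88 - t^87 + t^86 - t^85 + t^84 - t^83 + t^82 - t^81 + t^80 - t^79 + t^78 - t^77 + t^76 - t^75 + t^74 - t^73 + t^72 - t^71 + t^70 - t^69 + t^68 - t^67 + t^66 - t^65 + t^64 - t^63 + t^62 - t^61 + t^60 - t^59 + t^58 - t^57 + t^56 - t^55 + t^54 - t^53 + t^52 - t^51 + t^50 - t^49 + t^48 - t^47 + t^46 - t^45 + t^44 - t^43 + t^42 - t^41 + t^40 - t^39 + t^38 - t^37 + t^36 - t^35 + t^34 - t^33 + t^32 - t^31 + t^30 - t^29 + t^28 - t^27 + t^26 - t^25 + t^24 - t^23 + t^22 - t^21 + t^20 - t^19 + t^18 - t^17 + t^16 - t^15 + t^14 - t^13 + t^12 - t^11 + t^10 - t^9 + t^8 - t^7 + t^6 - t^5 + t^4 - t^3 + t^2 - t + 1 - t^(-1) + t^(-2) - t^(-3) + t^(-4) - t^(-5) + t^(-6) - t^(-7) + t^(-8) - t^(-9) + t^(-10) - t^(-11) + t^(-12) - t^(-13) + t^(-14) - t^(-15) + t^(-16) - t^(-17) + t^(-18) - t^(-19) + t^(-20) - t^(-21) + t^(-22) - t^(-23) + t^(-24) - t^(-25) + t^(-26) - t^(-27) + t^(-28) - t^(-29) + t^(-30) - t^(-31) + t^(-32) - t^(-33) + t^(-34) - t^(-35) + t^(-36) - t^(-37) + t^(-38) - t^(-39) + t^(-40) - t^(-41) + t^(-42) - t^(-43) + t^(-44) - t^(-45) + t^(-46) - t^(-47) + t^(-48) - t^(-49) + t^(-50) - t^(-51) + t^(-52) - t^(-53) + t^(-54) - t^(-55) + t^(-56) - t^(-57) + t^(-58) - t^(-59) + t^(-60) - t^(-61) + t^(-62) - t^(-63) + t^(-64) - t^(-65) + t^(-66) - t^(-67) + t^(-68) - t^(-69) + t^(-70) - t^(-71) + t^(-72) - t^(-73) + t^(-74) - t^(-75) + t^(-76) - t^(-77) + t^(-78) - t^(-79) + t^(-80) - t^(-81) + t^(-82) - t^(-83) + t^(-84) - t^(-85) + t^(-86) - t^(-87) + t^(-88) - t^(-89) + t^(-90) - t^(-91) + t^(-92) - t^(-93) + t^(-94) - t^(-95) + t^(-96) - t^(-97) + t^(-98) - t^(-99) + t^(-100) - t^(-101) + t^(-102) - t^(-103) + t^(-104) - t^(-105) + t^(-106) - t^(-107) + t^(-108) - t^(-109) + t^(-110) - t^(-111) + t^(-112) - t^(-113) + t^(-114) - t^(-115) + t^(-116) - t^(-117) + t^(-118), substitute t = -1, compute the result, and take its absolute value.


Step 1: The polynomial has 237 terms with alternating signs, exponents from 118 down to -118.
Step 2: Substitute t = -1. The i-th term has coefficient (-1)^i and exponent (m-i),
  so its value is (-1)^i * (-1)^(m-i) = (-1)^m = 1 for every i.
Step 3: All 237 terms equal 1, so Delta(-1) = 237 * (1) = 237
Step 4: |Delta(-1)| = 237

237


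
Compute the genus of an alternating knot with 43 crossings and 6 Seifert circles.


For alternating knots, g = (c - s + 1)/2.
= (43 - 6 + 1)/2
= 38/2 = 19

19


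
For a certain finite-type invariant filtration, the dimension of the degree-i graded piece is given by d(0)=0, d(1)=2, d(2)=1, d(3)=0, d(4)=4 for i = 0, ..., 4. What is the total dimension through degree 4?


Total dimension = d(0) + d(1) + ... + d(4)
= 0 + 2 + 1 + 0 + 4
= 7

7


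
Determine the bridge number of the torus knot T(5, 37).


The bridge number of T(p,q) is min(p,q).
min(5, 37) = 5

5


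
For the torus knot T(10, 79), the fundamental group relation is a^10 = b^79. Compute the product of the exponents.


The relation is a^10 = b^79.
Product of exponents = 10 * 79
= 790

790


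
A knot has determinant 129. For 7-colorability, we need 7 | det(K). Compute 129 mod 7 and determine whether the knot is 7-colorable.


Step 1: A knot is p-colorable if and only if p divides its determinant.
Step 2: Compute 129 mod 7.
129 = 18 * 7 + 3
Step 3: 129 mod 7 = 3
Step 4: The knot is 7-colorable: no

3


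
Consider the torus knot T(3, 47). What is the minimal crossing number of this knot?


For a torus knot T(p, q) with gcd(p,q)=1,
the crossing number is min(p*(q-1), q*(p-1)).
p*(q-1) = 3*46 = 138
q*(p-1) = 47*2 = 94
min(138, 94) = 94

94


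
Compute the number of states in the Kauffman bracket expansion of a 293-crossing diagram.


Each crossing contributes 2 choices (A-smoothing or B-smoothing).
Total states = 2^293 = 15914343565113172548972231940698266883214596825515126958094847260581103904401068017057792

15914343565113172548972231940698266883214596825515126958094847260581103904401068017057792


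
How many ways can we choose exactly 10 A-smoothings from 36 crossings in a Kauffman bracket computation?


We choose which 10 of 36 crossings get A-smoothings.
C(36, 10) = 36! / (10! * 26!)
= 254186856

254186856


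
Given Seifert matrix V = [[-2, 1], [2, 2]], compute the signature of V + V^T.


Step 1: V + V^T = [[-4, 3], [3, 4]]
Step 2: trace = 0, det = -25
Step 3: Discriminant = 0^2 - 4*(-25) = 100
Step 4: Eigenvalues: 5, -5
Step 5: Signature = (# positive eigenvalues) - (# negative eigenvalues) = 0

0


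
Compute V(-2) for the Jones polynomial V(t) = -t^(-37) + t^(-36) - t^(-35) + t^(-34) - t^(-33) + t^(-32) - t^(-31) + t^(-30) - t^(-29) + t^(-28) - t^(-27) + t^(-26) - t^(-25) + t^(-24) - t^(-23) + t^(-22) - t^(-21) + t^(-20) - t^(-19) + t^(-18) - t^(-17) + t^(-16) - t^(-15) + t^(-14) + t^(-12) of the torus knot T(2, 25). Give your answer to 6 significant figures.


Substituting t = -2 into V(t) = -t^(-37) + t^(-36) - t^(-35) + t^(-34) - t^(-33) + t^(-32) - t^(-31) + t^(-30) - t^(-29) + t^(-28) - t^(-27) + t^(-26) - t^(-25) + t^(-24) - t^(-23) + t^(-22) - t^(-21) + t^(-20) - t^(-19) + t^(-18) - t^(-17) + t^(-16) - t^(-15) + t^(-14) + t^(-12):
  (-)t^(-37) = 7.27596e-12
  (+)t^(-36) = 1.45519e-11
  (-)t^(-35) = 2.91038e-11
  (+)t^(-34) = 5.82077e-11
  (-)t^(-33) = 1.16415e-10
  (+)t^(-32) = 2.32831e-10
  (-)t^(-31) = 4.65661e-10
  (+)t^(-30) = 9.31323e-10
  (-)t^(-29) = 1.86265e-09
  (+)t^(-28) = 3.72529e-09
  (-)t^(-27) = 7.45058e-09
  (+)t^(-26) = 1.49012e-08
  (-)t^(-25) = 2.98023e-08
  (+)t^(-24) = 5.96046e-08
  (-)t^(-23) = 1.19209e-07
  (+)t^(-22) = 2.38419e-07
  (-)t^(-21) = 4.76837e-07
  (+)t^(-20) = 9.53674e-07
  (-)t^(-19) = 1.90735e-06
  (+)t^(-18) = 3.8147e-06
  (-)t^(-17) = 7.62939e-06
  (+)t^(-16) = 1.52588e-05
  (-)t^(-15) = 3.05176e-05
  (+)t^(-14) = 6.10352e-05
  (+)t^(-12) = 0.000244141
Sum = (7.27596e-12) + (1.45519e-11) + (2.91038e-11) + (5.82077e-11) + (1.16415e-10) + (2.32831e-10) + (4.65661e-10) + (9.31323e-10) + (1.86265e-09) + (3.72529e-09) + (7.45058e-09) + (1.49012e-08) + (2.98023e-08) + (5.96046e-08) + (1.19209e-07) + (2.38419e-07) + (4.76837e-07) + (9.53674e-07) + (1.90735e-06) + (3.8147e-06) + (7.62939e-06) + (1.52588e-05) + (3.05176e-05) + (6.10352e-05) + (0.000244141)
= 0.0003662109302
Rounded to 6 significant figures: 0.000366211

0.000366211


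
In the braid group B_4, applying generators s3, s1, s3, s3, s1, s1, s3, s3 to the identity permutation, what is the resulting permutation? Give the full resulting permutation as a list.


Starting with identity [1, 2, 3, 4].
Apply generators in sequence:
  After s3: [1, 2, 4, 3]
  After s1: [2, 1, 4, 3]
  After s3: [2, 1, 3, 4]
  After s3: [2, 1, 4, 3]
  After s1: [1, 2, 4, 3]
  After s1: [2, 1, 4, 3]
  After s3: [2, 1, 3, 4]
  After s3: [2, 1, 4, 3]
Final permutation: [2, 1, 4, 3]

[2, 1, 4, 3]


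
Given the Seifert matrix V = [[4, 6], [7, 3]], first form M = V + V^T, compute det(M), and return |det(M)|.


Step 1: Form V + V^T where V = [[4, 6], [7, 3]]
  V^T = [[4, 7], [6, 3]]
  V + V^T = [[8, 13], [13, 6]]
Step 2: det(V + V^T) = 8*6 - 13*13
  = 48 - 169 = -121
Step 3: Knot determinant = |det(V + V^T)| = |-121| = 121

121


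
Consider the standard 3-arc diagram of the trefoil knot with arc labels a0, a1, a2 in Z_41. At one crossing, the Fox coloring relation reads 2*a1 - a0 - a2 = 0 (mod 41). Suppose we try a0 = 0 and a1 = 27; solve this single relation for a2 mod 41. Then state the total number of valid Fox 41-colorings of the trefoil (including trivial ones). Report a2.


Step 1: Apply the given crossing relation 2*a1 - a0 - a2 = 0 (mod 41).
  a2 = 2*a1 - a0 mod 41
  a2 = 2*27 - 0 mod 41
  a2 = 54 - 0 mod 41
  a2 = 54 mod 41 = 13
Step 2: The trefoil has determinant 3.
  Number of Fox p-colorings (p prime) is p^2 if p = 3, else p.
  Since 41 does not divide 3, only trivial (constant) colorings exist.
  (So the trial a0 = 0, a1 = 27 with a0 != a1 does NOT extend to a valid coloring of the whole trefoil: the other two crossing relations require 3*(a1 - a0) = 0 (mod 41), which fails.)
  Total colorings = 41
Step 3: a2 = 13, total Fox 41-colorings = 41

13


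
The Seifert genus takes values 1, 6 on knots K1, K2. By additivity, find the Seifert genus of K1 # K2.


The Seifert genus is additive under connected sum.
Seifert genus(K1 # K2) = (1) + (6)
= 7

7


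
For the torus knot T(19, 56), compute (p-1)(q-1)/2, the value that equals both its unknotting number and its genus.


For a torus knot T(p,q), both the unknotting number and genus equal (p-1)(q-1)/2.
= (19-1)(56-1)/2
= 18*55/2
= 990/2 = 495

495


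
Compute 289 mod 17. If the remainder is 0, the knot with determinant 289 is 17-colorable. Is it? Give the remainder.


Step 1: A knot is p-colorable if and only if p divides its determinant.
Step 2: Compute 289 mod 17.
289 = 17 * 17 + 0
Step 3: 289 mod 17 = 0
Step 4: The knot is 17-colorable: yes

0


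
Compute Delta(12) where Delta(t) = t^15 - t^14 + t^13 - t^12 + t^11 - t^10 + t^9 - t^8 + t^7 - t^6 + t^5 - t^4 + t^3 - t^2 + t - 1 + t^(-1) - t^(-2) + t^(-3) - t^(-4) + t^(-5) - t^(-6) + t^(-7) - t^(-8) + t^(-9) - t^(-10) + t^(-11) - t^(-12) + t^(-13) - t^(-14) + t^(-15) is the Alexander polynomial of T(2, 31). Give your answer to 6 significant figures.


Substituting t = 12 into Delta(t) = t^15 - t^14 + t^13 - t^12 + t^11 - t^10 + t^9 - t^8 + t^7 - t^6 + t^5 - t^4 + t^3 - t^2 + t - 1 + t^(-1) - t^(-2) + t^(-3) - t^(-4) + t^(-5) - t^(-6) + t^(-7) - t^(-8) + t^(-9) - t^(-10) + t^(-11) - t^(-12) + t^(-13) - t^(-14) + t^(-15):
Term values: (15407021574586368) + (-1283918464548864) + (106993205379072) + (-8916100448256) + (743008370688) + (-61917364224) + (5159780352) + (-429981696) + (35831808) + (-2985984) + (248832) + (-20736) + (1728) + (-144) + (12) + (-1) + (0.0833333) + (-0.00694444) + (0.000578704) + (-4.82253e-05) + (4.01878e-06) + (-3.34898e-07) + (2.79082e-08) + (-2.32568e-09) + (1.93807e-10) + (-1.61506e-11) + (1.34588e-12) + (-1.12157e-13) + (9.34639e-15) + (-7.78866e-16) + (6.49055e-17)
Sum = 1.422186607e+16
Rounded to 6 significant figures: 1.42219e+16

1.42219e+16


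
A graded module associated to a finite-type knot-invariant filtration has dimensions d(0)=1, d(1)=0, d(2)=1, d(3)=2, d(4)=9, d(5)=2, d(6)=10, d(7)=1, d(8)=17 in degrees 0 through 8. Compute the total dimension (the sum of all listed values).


Total dimension = d(0) + d(1) + ... + d(8)
= 1 + 0 + 1 + 2 + 9 + 2 + 10 + 1 + 17
= 43

43


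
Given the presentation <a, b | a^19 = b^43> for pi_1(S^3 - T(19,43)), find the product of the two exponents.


The relation is a^19 = b^43.
Product of exponents = 19 * 43
= 817

817


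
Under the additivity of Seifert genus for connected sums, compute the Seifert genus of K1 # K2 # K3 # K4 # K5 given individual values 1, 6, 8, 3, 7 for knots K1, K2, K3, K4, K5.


The Seifert genus is additive under connected sum.
Seifert genus(K1 # K2 # K3 # K4 # K5) = (1) + (6) + (8) + (3) + (7)
= 25

25


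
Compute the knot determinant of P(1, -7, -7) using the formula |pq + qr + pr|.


Step 1: Compute pq + qr + pr.
pq = 1*(-7) = -7
qr = (-7)*(-7) = 49
pr = 1*(-7) = -7
pq + qr + pr = -7 + 49 + (-7) = 35
Step 2: Take absolute value.
det(P(1,-7,-7)) = |35| = 35

35


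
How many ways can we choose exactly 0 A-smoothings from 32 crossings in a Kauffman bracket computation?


We choose which 0 of 32 crossings get A-smoothings.
C(32, 0) = 32! / (0! * 32!)
= 1

1


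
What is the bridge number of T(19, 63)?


The bridge number of T(p,q) is min(p,q).
min(19, 63) = 19

19


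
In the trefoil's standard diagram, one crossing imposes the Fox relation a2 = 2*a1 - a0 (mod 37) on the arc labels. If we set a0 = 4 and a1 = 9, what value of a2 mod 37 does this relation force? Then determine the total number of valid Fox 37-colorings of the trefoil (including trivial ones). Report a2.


Step 1: Apply the given crossing relation 2*a1 - a0 - a2 = 0 (mod 37).
  a2 = 2*a1 - a0 mod 37
  a2 = 2*9 - 4 mod 37
  a2 = 18 - 4 mod 37
  a2 = 14 mod 37 = 14
Step 2: The trefoil has determinant 3.
  Number of Fox p-colorings (p prime) is p^2 if p = 3, else p.
  Since 37 does not divide 3, only trivial (constant) colorings exist.
  (So the trial a0 = 4, a1 = 9 with a0 != a1 does NOT extend to a valid coloring of the whole trefoil: the other two crossing relations require 3*(a1 - a0) = 0 (mod 37), which fails.)
  Total colorings = 37
Step 3: a2 = 14, total Fox 37-colorings = 37

14


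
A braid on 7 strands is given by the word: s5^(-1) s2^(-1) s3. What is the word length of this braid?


The word length counts the number of generators (including inverses).
Listing each generator: s5^(-1), s2^(-1), s3
There are 3 generators in this braid word.

3


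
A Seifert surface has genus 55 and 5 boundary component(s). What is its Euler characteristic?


chi = 2 - 2g - b
= 2 - 2*55 - 5
= 2 - 110 - 5 = -113

-113


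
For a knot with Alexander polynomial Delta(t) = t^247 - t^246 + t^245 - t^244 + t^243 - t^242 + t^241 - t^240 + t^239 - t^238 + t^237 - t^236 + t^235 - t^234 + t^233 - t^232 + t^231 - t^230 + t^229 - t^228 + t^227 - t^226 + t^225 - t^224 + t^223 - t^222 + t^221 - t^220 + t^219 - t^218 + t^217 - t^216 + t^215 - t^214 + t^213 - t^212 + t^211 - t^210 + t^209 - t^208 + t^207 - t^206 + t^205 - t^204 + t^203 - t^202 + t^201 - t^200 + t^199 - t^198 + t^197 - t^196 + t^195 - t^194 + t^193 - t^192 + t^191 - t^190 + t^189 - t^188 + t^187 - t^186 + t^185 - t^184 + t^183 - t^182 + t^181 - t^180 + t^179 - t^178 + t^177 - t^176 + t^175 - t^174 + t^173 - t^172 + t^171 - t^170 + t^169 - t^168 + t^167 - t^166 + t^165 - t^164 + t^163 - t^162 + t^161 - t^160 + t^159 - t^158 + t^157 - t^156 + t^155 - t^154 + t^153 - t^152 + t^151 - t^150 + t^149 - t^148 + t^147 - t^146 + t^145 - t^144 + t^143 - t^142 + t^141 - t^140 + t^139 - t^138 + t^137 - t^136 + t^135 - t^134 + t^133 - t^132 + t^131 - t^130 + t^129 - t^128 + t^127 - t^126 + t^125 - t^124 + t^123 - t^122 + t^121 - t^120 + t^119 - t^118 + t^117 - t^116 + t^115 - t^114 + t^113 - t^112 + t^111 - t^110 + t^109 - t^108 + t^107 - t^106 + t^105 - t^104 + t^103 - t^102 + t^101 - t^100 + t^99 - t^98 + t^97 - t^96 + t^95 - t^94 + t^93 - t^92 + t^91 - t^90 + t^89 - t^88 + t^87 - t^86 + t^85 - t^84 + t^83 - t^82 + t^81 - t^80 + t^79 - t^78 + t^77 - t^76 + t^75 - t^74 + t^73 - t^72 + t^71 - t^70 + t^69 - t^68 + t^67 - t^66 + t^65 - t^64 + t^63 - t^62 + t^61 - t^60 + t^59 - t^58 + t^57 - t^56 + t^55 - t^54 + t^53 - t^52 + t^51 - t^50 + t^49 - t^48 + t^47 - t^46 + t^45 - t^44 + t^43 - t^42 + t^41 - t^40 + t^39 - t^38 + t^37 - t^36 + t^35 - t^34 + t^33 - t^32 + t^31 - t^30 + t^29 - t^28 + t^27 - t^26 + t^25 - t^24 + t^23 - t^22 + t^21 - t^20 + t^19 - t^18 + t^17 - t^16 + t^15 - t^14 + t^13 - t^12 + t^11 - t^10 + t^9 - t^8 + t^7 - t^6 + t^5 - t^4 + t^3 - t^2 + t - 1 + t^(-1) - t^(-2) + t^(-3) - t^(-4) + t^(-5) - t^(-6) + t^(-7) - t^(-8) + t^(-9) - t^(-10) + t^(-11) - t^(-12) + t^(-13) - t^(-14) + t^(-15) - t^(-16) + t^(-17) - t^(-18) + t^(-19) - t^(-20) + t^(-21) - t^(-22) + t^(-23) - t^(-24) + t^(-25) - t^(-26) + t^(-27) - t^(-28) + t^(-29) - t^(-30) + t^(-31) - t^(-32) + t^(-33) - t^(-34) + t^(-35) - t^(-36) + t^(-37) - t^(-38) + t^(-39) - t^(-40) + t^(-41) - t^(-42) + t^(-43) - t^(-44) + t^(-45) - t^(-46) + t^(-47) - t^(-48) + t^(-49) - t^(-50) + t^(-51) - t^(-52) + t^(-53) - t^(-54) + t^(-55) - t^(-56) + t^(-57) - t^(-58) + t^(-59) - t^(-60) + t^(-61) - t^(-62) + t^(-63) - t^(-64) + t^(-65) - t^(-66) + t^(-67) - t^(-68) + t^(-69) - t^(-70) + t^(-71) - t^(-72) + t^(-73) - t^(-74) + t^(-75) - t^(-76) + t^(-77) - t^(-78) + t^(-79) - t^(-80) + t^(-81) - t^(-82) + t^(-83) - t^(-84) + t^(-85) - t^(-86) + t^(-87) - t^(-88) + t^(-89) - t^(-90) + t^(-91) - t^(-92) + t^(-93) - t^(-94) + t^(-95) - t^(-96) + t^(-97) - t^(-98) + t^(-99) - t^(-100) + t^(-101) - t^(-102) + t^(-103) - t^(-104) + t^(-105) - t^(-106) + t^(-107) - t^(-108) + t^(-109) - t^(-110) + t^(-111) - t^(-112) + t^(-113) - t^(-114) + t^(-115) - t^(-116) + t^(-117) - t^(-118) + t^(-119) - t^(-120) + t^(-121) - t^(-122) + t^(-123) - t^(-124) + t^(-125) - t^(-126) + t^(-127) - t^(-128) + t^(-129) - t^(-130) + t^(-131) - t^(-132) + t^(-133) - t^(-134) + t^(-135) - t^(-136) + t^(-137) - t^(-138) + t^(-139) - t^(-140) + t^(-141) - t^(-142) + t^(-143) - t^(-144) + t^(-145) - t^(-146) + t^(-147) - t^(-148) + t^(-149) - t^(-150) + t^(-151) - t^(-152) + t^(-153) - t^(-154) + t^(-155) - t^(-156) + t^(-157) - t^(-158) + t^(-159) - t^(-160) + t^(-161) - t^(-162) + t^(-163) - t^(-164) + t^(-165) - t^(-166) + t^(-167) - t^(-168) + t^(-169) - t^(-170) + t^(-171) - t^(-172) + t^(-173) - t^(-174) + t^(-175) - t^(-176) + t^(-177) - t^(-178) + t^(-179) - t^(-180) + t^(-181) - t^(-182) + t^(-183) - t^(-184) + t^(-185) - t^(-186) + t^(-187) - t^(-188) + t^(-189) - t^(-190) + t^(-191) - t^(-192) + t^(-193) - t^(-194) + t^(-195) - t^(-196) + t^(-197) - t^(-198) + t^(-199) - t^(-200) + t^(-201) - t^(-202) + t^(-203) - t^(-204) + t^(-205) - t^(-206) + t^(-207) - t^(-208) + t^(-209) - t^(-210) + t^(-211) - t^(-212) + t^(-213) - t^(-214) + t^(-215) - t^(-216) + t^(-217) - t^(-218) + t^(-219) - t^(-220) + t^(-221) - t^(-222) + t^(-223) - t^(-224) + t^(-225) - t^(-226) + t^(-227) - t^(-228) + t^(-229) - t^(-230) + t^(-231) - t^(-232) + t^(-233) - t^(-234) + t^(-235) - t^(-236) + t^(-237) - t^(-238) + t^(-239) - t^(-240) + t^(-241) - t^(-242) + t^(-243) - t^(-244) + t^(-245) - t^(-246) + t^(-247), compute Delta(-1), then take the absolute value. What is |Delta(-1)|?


Step 1: The polynomial has 495 terms with alternating signs, exponents from 247 down to -247.
Step 2: Substitute t = -1. The i-th term has coefficient (-1)^i and exponent (m-i),
  so its value is (-1)^i * (-1)^(m-i) = (-1)^m = -1 for every i.
Step 3: All 495 terms equal -1, so Delta(-1) = 495 * (-1) = -495
Step 4: |Delta(-1)| = 495

495


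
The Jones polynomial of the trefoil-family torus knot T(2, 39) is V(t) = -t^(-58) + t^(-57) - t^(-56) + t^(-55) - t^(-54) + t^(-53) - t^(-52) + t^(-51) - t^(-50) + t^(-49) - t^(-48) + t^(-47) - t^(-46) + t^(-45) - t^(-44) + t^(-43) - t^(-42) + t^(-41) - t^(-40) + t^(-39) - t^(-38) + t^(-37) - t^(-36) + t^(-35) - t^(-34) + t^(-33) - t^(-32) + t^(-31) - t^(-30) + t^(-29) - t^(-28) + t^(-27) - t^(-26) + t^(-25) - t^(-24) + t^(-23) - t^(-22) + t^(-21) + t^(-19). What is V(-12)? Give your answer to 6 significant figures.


Substituting t = -12 into V(t) = -t^(-58) + t^(-57) - t^(-56) + t^(-55) - t^(-54) + t^(-53) - t^(-52) + t^(-51) - t^(-50) + t^(-49) - t^(-48) + t^(-47) - t^(-46) + t^(-45) - t^(-44) + t^(-43) - t^(-42) + t^(-41) - t^(-40) + t^(-39) - t^(-38) + t^(-37) - t^(-36) + t^(-35) - t^(-34) + t^(-33) - t^(-32) + t^(-31) - t^(-30) + t^(-29) - t^(-28) + t^(-27) - t^(-26) + t^(-25) - t^(-24) + t^(-23) - t^(-22) + t^(-21) + t^(-19):
  (-)t^(-58) = -2.55557e-63
  (+)t^(-57) = -3.06668e-62
  (-)t^(-56) = -3.68002e-61
  (+)t^(-55) = -4.41602e-60
  (-)t^(-54) = -5.29923e-59
  (+)t^(-53) = -6.35908e-58
  (-)t^(-52) = -7.63089e-57
  (+)t^(-51) = -9.15707e-56
  (-)t^(-50) = -1.09885e-54
  (+)t^(-49) = -1.31862e-53
  (-)t^(-48) = -1.58234e-52
  (+)t^(-47) = -1.89881e-51
  (-)t^(-46) = -2.27857e-50
  (+)t^(-45) = -2.73429e-49
  (-)t^(-44) = -3.28114e-48
  (+)t^(-43) = -3.93737e-47
  (-)t^(-42) = -4.72485e-46
  (+)t^(-41) = -5.66982e-45
  (-)t^(-40) = -6.80378e-44
  (+)t^(-39) = -8.16453e-43
  (-)t^(-38) = -9.79744e-42
  (+)t^(-37) = -1.17569e-40
  (-)t^(-36) = -1.41083e-39
  (+)t^(-35) = -1.693e-38
  (-)t^(-34) = -2.0316e-37
  (+)t^(-33) = -2.43792e-36
  (-)t^(-32) = -2.9255e-35
  (+)t^(-31) = -3.5106e-34
  (-)t^(-30) = -4.21272e-33
  (+)t^(-29) = -5.05526e-32
  (-)t^(-28) = -6.06632e-31
  (+)t^(-27) = -7.27958e-30
  (-)t^(-26) = -8.7355e-29
  (+)t^(-25) = -1.04826e-27
  (-)t^(-24) = -1.25791e-26
  (+)t^(-23) = -1.50949e-25
  (-)t^(-22) = -1.81139e-24
  (+)t^(-21) = -2.17367e-23
  (+)t^(-19) = -3.13009e-21
Sum = (-2.55557e-63) + (-3.06668e-62) + (-3.68002e-61) + (-4.41602e-60) + (-5.29923e-59) + (-6.35908e-58) + (-7.63089e-57) + (-9.15707e-56) + (-1.09885e-54) + (-1.31862e-53) + (-1.58234e-52) + (-1.89881e-51) + (-2.27857e-50) + (-2.73429e-49) + (-3.28114e-48) + (-3.93737e-47) + (-4.72485e-46) + (-5.66982e-45) + (-6.80378e-44) + (-8.16453e-43) + (-9.79744e-42) + (-1.17569e-40) + (-1.41083e-39) + (-1.693e-38) + (-2.0316e-37) + (-2.43792e-36) + (-2.9255e-35) + (-3.5106e-34) + (-4.21272e-33) + (-5.05526e-32) + (-6.06632e-31) + (-7.27958e-30) + (-8.7355e-29) + (-1.04826e-27) + (-1.25791e-26) + (-1.50949e-25) + (-1.81139e-24) + (-2.17367e-23) + (-3.13009e-21)
= -3.153799172e-21
Rounded to 6 significant figures: -3.1538e-21

-3.1538e-21


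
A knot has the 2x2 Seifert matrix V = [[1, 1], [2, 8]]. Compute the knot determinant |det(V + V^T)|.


Step 1: Form V + V^T where V = [[1, 1], [2, 8]]
  V^T = [[1, 2], [1, 8]]
  V + V^T = [[2, 3], [3, 16]]
Step 2: det(V + V^T) = 2*16 - 3*3
  = 32 - 9 = 23
Step 3: Knot determinant = |det(V + V^T)| = |23| = 23

23


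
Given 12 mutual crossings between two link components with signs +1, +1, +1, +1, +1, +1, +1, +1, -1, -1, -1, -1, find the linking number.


Step 1: Count positive crossings: 8
Step 2: Count negative crossings: 4
Step 3: Sum of signs = 8 - 4 = 4
Step 4: Linking number = sum/2 = 4/2 = 2

2


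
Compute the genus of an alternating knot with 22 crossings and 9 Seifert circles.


For alternating knots, g = (c - s + 1)/2.
= (22 - 9 + 1)/2
= 14/2 = 7

7


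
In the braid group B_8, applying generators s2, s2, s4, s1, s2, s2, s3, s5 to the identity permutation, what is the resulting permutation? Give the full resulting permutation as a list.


Starting with identity [1, 2, 3, 4, 5, 6, 7, 8].
Apply generators in sequence:
  After s2: [1, 3, 2, 4, 5, 6, 7, 8]
  After s2: [1, 2, 3, 4, 5, 6, 7, 8]
  After s4: [1, 2, 3, 5, 4, 6, 7, 8]
  After s1: [2, 1, 3, 5, 4, 6, 7, 8]
  After s2: [2, 3, 1, 5, 4, 6, 7, 8]
  After s2: [2, 1, 3, 5, 4, 6, 7, 8]
  After s3: [2, 1, 5, 3, 4, 6, 7, 8]
  After s5: [2, 1, 5, 3, 6, 4, 7, 8]
Final permutation: [2, 1, 5, 3, 6, 4, 7, 8]

[2, 1, 5, 3, 6, 4, 7, 8]


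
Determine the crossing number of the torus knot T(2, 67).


For a torus knot T(p, q) with gcd(p,q)=1,
the crossing number is min(p*(q-1), q*(p-1)).
p*(q-1) = 2*66 = 132
q*(p-1) = 67*1 = 67
min(132, 67) = 67

67


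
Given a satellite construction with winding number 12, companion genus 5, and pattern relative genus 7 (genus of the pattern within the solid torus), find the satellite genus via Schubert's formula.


Schubert: g(satellite) = g_rel(pattern) + |winding| * g(companion),
where g_rel(pattern) is the genus of the pattern relative to the solid torus.
= 7 + 12 * 5
= 7 + 60 = 67

67


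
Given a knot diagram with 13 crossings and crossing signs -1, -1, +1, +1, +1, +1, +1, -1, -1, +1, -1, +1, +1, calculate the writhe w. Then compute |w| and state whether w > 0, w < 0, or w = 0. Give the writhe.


Step 1: Count positive crossings (+1).
Positive crossings: 8
Step 2: Count negative crossings (-1).
Negative crossings: 5
Step 3: Writhe = (positive) - (negative)
w = 8 - 5 = 3
Step 4: |w| = 3, and w is positive

3


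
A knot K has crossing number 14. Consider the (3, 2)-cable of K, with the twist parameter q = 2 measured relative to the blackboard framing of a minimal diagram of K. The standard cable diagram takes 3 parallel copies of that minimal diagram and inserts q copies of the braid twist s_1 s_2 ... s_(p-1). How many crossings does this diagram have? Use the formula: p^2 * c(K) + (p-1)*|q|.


Step 1: Each of the c(K) crossings of the companion diagram becomes p*p = p^2 crossings among the p parallel strands, and each of the |q| twists s_1 s_2 ... s_(p-1) adds (p-1) crossings.
  Crossings = p^2 * c(K) + (p-1)*|q|
Step 2: = 3^2 * 14 + (3-1)*2
Step 3: = 9*14 + 2*2
Step 4: = 126 + 4 = 130

130


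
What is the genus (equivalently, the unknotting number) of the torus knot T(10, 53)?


For a torus knot T(p,q), both the unknotting number and genus equal (p-1)(q-1)/2.
= (10-1)(53-1)/2
= 9*52/2
= 468/2 = 234

234


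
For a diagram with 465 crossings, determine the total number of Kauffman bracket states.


Each crossing contributes 2 choices (A-smoothing or B-smoothing).
Total states = 2^465 = 95268205270873786358080970147496530326800480428008152797215483387004752771599292606210513399154418065180265231976520474104247304665780191232

95268205270873786358080970147496530326800480428008152797215483387004752771599292606210513399154418065180265231976520474104247304665780191232
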